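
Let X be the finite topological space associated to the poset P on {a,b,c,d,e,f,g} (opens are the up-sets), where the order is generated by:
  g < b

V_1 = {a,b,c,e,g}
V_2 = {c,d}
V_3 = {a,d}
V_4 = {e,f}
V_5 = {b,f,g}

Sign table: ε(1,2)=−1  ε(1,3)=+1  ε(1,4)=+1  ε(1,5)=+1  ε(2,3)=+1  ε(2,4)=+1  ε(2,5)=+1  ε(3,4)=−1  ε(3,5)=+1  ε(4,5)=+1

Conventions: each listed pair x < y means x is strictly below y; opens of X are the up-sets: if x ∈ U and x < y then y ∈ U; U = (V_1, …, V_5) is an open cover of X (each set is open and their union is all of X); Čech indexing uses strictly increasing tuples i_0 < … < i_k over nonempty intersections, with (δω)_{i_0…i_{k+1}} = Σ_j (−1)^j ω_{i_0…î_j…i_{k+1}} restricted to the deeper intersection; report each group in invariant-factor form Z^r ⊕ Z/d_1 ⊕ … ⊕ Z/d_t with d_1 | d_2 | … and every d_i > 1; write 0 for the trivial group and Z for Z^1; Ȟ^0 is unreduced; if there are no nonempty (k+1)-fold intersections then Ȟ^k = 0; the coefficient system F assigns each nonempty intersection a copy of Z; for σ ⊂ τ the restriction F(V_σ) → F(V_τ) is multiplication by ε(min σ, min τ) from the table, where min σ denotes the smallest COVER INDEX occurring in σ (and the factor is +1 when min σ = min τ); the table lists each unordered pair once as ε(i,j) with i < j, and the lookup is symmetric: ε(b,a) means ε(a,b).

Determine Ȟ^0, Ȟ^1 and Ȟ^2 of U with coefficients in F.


Ȟ^0(U;F) ≅ 0, Ȟ^1(U;F) ≅ Z ⊕ Z/2 and Ȟ^2(U;F) ≅ 0

cover nerve:
  V12={c} V13={a} V14={e} V15={b,g} V23={d} V45={f}
C dims 5,6; δ0: rk 5, SNF 1^4·2
Ȟ^0: (5−5)−0=0 ⇒ 0
Ȟ^1: (6−0)−5=1 plus torsion [2] ⇒ Z ⊕ Z/2
Ȟ^2: (0−0)−0=0 ⇒ 0


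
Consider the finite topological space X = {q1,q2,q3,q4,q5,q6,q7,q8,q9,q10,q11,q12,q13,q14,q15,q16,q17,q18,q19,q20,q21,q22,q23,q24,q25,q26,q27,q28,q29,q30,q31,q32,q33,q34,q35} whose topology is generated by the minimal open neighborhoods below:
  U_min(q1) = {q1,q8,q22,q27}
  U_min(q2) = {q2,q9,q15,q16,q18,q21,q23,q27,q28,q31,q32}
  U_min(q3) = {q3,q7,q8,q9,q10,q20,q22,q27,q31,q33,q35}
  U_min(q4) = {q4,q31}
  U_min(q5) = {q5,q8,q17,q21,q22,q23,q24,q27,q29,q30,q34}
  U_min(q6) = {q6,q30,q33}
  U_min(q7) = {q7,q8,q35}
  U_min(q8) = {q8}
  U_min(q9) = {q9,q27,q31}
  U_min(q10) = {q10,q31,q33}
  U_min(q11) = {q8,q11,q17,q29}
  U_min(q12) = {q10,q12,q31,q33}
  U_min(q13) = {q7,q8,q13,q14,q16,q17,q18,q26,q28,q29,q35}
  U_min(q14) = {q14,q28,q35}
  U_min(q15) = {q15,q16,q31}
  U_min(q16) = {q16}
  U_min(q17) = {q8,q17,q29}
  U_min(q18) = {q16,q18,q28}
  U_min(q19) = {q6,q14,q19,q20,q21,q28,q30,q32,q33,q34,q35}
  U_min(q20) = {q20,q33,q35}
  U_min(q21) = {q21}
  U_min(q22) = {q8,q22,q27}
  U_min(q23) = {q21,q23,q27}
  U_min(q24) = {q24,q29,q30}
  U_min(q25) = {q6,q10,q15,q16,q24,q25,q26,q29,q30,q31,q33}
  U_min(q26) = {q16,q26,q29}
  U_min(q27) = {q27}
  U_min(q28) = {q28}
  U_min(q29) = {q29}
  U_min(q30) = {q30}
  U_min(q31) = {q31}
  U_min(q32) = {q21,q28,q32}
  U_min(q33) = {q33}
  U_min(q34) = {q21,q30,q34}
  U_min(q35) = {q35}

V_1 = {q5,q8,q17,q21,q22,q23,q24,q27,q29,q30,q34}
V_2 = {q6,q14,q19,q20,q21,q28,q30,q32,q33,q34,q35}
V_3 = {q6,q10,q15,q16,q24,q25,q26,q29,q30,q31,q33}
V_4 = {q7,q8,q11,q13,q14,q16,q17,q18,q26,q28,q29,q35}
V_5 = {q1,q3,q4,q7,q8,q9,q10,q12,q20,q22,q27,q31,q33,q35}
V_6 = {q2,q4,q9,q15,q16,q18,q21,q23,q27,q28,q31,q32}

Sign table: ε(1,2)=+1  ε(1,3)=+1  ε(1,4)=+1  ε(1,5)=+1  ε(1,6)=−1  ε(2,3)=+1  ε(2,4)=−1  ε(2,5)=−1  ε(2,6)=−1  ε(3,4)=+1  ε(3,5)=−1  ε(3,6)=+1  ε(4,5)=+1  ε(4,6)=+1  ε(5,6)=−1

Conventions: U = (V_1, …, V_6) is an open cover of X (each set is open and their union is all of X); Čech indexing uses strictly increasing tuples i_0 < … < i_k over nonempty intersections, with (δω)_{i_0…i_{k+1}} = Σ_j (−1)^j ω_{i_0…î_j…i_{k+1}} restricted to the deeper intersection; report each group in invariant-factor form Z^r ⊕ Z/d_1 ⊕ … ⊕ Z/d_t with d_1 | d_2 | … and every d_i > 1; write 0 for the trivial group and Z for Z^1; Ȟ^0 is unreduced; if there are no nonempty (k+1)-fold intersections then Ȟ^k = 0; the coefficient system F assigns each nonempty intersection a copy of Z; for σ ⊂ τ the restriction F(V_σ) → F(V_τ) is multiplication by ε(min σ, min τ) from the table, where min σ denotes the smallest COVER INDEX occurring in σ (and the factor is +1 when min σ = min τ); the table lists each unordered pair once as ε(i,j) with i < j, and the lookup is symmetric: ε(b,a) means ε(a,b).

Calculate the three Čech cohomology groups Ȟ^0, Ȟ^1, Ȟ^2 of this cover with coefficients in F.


cover nerve:
  V12={q21,q30,q34} V13={q24,q29,q30} V14={q8,q17,q29} V15={q8,q22,q27} V16={q21,q23,q27} V23={q6,q30,q33} V24={q14,q28,q35} V25={q20,q33,q35} V26={q21,q28,q32} V34={q16,q26,q29} V35={q10,q31,q33} V36={q15,q16,q31} V45={q7,q8,q35} V46={q16,q18,q28} V56={q4,q9,q27,q31}
  V123={q30} V126={q21} V134={q29} V145={q8} V156={q27} V235={q33} V245={q35} V246={q28} V346={q16} V356={q31}
C dims 6,15,10; δ0: rk 6, SNF 1^5·2; δ1: rk 9, SNF 1^9
Ȟ^0: (6−6)−0=0 ⇒ 0
Ȟ^1: (15−9)−6=0 plus torsion [2] ⇒ Z/2
Ȟ^2: (10−0)−9=1 ⇒ Z

Ȟ^0(U;F) ≅ 0, Ȟ^1(U;F) ≅ Z/2 and Ȟ^2(U;F) ≅ Z


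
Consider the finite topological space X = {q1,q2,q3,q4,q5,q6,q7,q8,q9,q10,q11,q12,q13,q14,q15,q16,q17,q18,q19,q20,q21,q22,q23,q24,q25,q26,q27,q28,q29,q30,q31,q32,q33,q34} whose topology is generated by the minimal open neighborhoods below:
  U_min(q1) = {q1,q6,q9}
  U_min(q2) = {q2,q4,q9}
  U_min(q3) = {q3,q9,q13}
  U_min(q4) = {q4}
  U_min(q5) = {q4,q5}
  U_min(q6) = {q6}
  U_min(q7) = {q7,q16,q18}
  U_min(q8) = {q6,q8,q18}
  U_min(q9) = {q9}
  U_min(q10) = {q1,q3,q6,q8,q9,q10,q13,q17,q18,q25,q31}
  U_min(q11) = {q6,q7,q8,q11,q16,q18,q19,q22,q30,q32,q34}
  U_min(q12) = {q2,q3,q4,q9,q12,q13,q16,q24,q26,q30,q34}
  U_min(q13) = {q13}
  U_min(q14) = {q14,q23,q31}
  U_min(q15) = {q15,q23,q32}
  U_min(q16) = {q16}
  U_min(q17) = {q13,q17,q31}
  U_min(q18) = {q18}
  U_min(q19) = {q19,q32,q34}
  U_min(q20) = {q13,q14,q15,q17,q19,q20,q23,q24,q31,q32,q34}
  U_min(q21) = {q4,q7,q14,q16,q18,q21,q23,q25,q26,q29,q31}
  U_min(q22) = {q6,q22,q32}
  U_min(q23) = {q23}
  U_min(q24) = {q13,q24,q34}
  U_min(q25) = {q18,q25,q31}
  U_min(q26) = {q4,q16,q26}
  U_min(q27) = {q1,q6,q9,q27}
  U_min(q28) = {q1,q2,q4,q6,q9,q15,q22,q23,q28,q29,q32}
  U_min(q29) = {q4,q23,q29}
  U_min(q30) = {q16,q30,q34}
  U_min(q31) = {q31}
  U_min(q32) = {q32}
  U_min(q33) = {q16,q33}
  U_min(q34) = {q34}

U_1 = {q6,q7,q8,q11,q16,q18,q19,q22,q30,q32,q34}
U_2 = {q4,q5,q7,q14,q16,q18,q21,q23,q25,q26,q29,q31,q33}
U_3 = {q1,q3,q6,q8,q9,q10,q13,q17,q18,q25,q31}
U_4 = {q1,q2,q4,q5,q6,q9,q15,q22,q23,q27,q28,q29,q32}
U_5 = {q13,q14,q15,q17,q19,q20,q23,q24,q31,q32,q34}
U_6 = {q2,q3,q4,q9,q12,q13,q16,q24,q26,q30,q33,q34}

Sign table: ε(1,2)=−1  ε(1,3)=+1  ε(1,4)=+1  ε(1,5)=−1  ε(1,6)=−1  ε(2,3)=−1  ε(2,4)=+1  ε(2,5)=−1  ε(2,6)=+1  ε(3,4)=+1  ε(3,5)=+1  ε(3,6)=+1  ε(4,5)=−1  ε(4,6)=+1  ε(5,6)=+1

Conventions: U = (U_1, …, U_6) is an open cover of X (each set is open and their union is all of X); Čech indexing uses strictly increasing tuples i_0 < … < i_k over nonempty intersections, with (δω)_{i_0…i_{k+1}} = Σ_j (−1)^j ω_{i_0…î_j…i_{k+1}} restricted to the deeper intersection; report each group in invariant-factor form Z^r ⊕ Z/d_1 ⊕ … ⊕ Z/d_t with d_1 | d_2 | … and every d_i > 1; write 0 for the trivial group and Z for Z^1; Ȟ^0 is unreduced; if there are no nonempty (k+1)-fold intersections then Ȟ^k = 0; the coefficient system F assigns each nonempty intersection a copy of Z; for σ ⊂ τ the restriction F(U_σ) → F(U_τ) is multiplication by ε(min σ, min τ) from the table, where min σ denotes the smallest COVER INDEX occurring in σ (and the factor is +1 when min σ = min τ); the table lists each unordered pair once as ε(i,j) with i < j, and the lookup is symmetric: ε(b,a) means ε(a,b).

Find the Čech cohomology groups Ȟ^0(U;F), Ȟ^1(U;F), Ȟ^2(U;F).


Ȟ^0 ≅ 0,  Ȟ^1 ≅ Z/2,  Ȟ^2 ≅ Z

intersection data:
  U12={q7,q16,q18} U13={q6,q8,q18} U14={q6,q22,q32} U15={q19,q32,q34} U16={q16,q30,q34} U23={q18,q25,q31} U24={q4,q5,q23,q29} U25={q14,q23,q31} U26={q4,q16,q26,q33} U34={q1,q6,q9} U35={q13,q17,q31} U36={q3,q9,q13} U45={q15,q23,q32} U46={q2,q4,q9} U56={q13,q24,q34}
  U123={q18} U126={q16} U134={q6} U145={q32} U156={q34} U235={q31} U245={q23} U246={q4} U346={q9} U356={q13}
C dims 6,15,10; δ0: rk 6, SNF 1^5·2; δ1: rk 9, SNF 1^9
Ȟ^0 = (6 − 6) − 0 = 0, so Ȟ^0 ≅ 0
Ȟ^1 = (15 − 9) − 6 = 0 plus torsion [2], so Ȟ^1 ≅ Z/2
Ȟ^2 = (10 − 0) − 9 = 1, so Ȟ^2 ≅ Z


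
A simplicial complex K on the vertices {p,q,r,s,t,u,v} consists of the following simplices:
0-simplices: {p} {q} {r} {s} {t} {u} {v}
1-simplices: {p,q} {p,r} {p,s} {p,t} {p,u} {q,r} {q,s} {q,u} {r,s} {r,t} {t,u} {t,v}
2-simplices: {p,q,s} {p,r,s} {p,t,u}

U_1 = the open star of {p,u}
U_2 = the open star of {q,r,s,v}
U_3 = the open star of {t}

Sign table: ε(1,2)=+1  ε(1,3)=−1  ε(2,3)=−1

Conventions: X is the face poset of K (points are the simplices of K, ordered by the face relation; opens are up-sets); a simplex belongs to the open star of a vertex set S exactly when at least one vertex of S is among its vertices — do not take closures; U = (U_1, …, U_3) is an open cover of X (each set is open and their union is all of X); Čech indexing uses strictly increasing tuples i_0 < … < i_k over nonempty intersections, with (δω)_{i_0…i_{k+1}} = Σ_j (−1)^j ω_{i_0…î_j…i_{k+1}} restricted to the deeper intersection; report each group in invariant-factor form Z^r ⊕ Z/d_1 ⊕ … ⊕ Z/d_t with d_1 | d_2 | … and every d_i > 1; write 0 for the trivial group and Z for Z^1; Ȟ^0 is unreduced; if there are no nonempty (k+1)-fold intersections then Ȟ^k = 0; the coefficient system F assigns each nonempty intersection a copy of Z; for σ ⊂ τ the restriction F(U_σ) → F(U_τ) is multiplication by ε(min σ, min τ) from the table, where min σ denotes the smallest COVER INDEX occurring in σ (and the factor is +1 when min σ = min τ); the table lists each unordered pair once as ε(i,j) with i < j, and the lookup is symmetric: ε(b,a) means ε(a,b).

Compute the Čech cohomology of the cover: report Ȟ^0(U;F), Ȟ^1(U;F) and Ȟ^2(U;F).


Ȟ^0 = Z, Ȟ^1 = Z and Ȟ^2 = 0

intersection data:
  U1={{p},{u},{p,q},{p,r},{p,s},{p,t},{p,u},{q,u},{t,u},{p,q,s},{p,r,s},{p,t,u}} U2={{q},{r},{s},{v},{p,q},{p,r},{p,s},{q,r},{q,s},{q,u},{r,s},{r,t},{t,v},{p,q,s},{p,r,s}} U3={{t},{p,t},{r,t},{t,u},{t,v},{p,t,u}}
  U12={{p,q},{p,r},{p,s},{q,u},{p,q,s},{p,r,s}} U13={{p,t},{t,u},{p,t,u}} U23={{r,t},{t,v}}
C dims 3,3; δ0: rk 2, SNF 1^2
Ȟ^0 = (3 − 2) − 0 = 1, so Ȟ^0 ≅ Z
Ȟ^1 = (3 − 0) − 2 = 1, so Ȟ^1 ≅ Z
Ȟ^2 = (0 − 0) − 0 = 0, so Ȟ^2 ≅ 0


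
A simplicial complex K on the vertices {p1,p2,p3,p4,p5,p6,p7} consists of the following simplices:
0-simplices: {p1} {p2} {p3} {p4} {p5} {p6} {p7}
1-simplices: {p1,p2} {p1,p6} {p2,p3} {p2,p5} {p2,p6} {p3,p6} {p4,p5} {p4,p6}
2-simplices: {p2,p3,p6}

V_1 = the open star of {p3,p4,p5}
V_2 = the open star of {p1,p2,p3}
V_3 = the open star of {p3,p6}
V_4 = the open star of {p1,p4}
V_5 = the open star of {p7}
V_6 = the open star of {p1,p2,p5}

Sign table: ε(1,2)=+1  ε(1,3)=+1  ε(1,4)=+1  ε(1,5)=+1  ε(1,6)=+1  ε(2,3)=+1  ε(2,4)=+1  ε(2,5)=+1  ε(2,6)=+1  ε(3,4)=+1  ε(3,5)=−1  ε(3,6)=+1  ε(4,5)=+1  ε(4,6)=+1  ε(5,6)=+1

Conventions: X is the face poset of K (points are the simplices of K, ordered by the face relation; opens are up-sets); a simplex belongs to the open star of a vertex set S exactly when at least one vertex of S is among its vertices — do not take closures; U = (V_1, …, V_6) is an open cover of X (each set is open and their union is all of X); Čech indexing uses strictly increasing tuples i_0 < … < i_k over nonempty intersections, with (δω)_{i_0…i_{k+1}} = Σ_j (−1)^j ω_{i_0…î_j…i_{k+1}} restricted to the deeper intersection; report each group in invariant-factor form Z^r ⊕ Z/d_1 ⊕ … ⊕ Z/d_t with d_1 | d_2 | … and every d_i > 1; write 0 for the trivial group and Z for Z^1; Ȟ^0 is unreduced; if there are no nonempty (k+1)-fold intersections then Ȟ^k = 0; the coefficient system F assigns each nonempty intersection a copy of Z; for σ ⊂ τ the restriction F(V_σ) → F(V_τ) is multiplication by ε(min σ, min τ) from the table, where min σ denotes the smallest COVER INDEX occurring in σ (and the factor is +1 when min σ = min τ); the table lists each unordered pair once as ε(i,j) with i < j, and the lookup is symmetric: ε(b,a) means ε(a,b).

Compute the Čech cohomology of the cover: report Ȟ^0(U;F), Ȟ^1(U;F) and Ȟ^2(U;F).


nonempty overlaps:
  V1={{p3},{p4},{p5},{p2,p3},{p2,p5},{p3,p6},{p4,p5},{p4,p6},{p2,p3,p6}} V2={{p1},{p2},{p3},{p1,p2},{p1,p6},{p2,p3},{p2,p5},{p2,p6},{p3,p6},{p2,p3,p6}} V3={{p3},{p6},{p1,p6},{p2,p3},{p2,p6},{p3,p6},{p4,p6},{p2,p3,p6}} V4={{p1},{p4},{p1,p2},{p1,p6},{p4,p5},{p4,p6}} V5={{p7}} V6={{p1},{p2},{p5},{p1,p2},{p1,p6},{p2,p3},{p2,p5},{p2,p6},{p4,p5},{p2,p3,p6}}
  V12={{p3},{p2,p3},{p2,p5},{p3,p6},{p2,p3,p6}} V13={{p3},{p2,p3},{p3,p6},{p4,p6},{p2,p3,p6}} V14={{p4},{p4,p5},{p4,p6}} V16={{p5},{p2,p3},{p2,p5},{p4,p5},{p2,p3,p6}} V23={{p3},{p1,p6},{p2,p3},{p2,p6},{p3,p6},{p2,p3,p6}} V24={{p1},{p1,p2},{p1,p6}} V26={{p1},{p2},{p1,p2},{p1,p6},{p2,p3},{p2,p5},{p2,p6},{p2,p3,p6}} V34={{p1,p6},{p4,p6}} V36={{p1,p6},{p2,p3},{p2,p6},{p2,p3,p6}} V46={{p1},{p1,p2},{p1,p6},{p4,p5}}
  V123={{p3},{p2,p3},{p3,p6},{p2,p3,p6}} V126={{p2,p3},{p2,p5},{p2,p3,p6}} V134={{p4,p6}} V136={{p2,p3},{p2,p3,p6}} V146={{p4,p5}} V234={{p1,p6}} V236={{p1,p6},{p2,p3},{p2,p6},{p2,p3,p6}} V246={{p1},{p1,p2},{p1,p6}} V346={{p1,p6}}
  V1236={{p2,p3},{p2,p3,p6}} V2346={{p1,p6}}
C dims 6,10,9,2; δ0: rk 4, SNF 1^4; δ1: rk 6, SNF 1^6; δ2: rk 2, SNF 1^2
degree 0: 6−4−0 = 2 → Ȟ^0 ≅ Z^2
degree 1: 10−6−4 = 0 → Ȟ^1 ≅ 0
degree 2: 9−2−6 = 1 → Ȟ^2 ≅ Z

Ȟ^0(U;F) ≅ Z^2, Ȟ^1(U;F) ≅ 0 and Ȟ^2(U;F) ≅ Z


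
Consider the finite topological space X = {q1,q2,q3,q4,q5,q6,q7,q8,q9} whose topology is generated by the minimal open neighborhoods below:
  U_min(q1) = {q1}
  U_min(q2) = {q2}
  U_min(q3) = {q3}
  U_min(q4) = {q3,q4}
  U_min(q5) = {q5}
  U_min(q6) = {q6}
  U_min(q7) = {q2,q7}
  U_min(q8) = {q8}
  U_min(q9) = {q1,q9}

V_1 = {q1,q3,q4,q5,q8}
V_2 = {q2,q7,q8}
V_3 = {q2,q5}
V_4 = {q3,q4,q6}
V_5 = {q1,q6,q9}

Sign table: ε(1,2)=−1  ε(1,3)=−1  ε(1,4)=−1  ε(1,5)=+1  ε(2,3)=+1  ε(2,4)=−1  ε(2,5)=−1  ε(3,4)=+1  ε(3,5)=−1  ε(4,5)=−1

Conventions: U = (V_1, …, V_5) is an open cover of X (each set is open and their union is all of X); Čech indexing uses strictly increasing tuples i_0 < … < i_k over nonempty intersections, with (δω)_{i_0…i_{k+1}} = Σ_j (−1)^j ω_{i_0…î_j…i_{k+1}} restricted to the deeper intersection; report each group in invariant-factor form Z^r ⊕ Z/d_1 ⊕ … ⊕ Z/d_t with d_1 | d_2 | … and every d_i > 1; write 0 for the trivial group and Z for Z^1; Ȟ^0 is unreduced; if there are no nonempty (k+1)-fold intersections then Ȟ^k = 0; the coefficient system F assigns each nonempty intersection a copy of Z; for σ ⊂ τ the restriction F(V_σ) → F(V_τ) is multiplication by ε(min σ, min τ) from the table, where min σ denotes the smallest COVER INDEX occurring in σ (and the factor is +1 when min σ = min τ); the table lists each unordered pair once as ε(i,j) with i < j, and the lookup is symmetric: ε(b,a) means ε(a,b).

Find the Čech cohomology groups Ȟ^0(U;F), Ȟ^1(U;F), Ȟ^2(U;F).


nonempty intersections:
  V12={q8} V13={q5} V14={q3,q4} V15={q1} V23={q2} V45={q6}
C dims 5,6; δ0: rk 4, SNF 1^4
Ȟ^0: (5−4)−0=1 ⇒ Z
Ȟ^1: (6−0)−4=2 ⇒ Z^2
Ȟ^2: (0−0)−0=0 ⇒ 0

Ȟ^0 ≅ Z; Ȟ^1 ≅ Z^2; Ȟ^2 ≅ 0


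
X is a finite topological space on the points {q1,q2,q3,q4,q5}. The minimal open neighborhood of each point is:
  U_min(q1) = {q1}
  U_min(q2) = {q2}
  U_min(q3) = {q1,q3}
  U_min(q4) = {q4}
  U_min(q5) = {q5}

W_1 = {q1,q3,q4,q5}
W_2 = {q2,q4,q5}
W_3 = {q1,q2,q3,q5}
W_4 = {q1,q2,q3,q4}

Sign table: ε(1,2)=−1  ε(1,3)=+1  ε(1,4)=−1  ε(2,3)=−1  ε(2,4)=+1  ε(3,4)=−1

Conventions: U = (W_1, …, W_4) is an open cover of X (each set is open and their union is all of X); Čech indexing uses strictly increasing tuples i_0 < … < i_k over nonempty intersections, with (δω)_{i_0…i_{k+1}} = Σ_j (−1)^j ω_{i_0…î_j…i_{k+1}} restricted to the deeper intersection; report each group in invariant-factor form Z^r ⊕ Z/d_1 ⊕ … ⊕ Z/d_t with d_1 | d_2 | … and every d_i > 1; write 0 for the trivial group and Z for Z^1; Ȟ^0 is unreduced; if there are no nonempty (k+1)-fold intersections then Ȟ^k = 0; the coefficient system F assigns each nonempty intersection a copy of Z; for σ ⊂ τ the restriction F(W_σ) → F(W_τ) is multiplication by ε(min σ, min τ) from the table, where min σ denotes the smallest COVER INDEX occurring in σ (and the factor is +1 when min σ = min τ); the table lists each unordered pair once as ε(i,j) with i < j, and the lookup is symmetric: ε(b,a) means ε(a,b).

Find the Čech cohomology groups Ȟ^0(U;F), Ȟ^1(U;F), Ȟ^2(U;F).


nerve of the cover:
  W12={q4,q5} W13={q1,q3,q5} W14={q1,q3,q4} W23={q2,q5} W24={q2,q4} W34={q1,q2,q3}
  W123={q5} W124={q4} W134={q1,q3} W234={q2}
C dims 4,6,4; δ0: rk 3, SNF 1^3; δ1: rk 3, SNF 1^3
Ȟ^0 = (4 − 3) − 0 = 1, so Ȟ^0 ≅ Z
Ȟ^1 = (6 − 3) − 3 = 0, so Ȟ^1 ≅ 0
Ȟ^2 = (4 − 0) − 3 = 1, so Ȟ^2 ≅ Z

Ȟ^0 ≅ Z, Ȟ^1 ≅ 0 and Ȟ^2 ≅ Z


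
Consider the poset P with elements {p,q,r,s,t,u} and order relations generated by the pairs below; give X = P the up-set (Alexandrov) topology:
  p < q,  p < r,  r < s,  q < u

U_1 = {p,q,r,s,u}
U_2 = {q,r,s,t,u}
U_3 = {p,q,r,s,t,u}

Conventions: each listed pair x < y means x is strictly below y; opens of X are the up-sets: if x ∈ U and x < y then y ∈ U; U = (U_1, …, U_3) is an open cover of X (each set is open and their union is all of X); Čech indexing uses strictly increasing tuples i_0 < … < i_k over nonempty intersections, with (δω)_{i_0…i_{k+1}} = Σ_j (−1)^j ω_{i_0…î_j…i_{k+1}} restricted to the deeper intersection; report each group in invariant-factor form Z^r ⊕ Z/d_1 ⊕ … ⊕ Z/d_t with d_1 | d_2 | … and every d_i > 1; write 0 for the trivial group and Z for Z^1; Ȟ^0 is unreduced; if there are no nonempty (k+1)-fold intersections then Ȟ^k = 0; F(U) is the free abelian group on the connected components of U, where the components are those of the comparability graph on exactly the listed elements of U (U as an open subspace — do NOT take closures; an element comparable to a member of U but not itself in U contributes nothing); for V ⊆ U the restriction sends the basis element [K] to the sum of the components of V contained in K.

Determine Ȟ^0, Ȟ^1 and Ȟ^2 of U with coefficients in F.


nerve simplices:
  U12={q,r,s,u} U13={p,q,r,s,u} U23={q,r,s,t,u}
  U123={q,r,s,u}
components per intersection:
  U1: {p,q,r,s,u}
  U2: {q,u} {r,s} {t}
  U3: {p,q,r,s,u} {t}
  U12: {q,u} {r,s}
  U13: {p,q,r,s,u}
  U23: {q,u} {r,s} {t}
  U123: {q,u} {r,s}
C dims 6,6,2; δ0: rk 4, SNF 1^4; δ1: rk 2, SNF 1^2
degree 0: 6−4−0 = 2 → Ȟ^0 ≅ Z^2
degree 1: 6−2−4 = 0 → Ȟ^1 ≅ 0
degree 2: 2−0−2 = 0 → Ȟ^2 ≅ 0

Ȟ^0(U;F) ≅ Z^2,  Ȟ^1(U;F) ≅ 0,  Ȟ^2(U;F) ≅ 0


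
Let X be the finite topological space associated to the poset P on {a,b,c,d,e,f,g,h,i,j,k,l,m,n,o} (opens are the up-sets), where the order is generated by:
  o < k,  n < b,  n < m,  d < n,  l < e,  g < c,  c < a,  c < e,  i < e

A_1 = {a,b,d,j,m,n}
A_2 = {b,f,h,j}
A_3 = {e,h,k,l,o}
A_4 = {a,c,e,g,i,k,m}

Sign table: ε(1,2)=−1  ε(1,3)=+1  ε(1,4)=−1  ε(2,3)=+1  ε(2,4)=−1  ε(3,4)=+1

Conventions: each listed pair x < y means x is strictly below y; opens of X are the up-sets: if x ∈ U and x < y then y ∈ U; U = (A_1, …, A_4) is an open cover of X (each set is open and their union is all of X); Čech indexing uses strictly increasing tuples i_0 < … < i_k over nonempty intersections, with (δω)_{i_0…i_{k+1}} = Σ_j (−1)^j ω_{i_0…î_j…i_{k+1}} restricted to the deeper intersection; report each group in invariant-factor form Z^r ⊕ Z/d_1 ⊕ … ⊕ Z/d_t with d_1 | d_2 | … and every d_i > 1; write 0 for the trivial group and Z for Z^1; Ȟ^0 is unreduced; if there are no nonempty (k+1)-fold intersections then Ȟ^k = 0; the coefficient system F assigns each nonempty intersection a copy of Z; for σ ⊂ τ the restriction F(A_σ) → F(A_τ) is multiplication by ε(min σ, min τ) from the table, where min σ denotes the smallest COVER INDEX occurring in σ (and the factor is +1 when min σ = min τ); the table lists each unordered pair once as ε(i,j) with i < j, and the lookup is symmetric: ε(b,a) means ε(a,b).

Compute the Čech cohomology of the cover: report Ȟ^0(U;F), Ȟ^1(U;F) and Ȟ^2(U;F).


Ȟ^0 = Z; Ȟ^1 = Z; Ȟ^2 = 0

nerve of the cover:
  A12={b,j} A14={a,m} A23={h} A34={e,k}
C dims 4,4; δ0: rk 3, SNF 1^3
Ȟ^0 = (4 − 3) − 0 = 1, so Ȟ^0 ≅ Z
Ȟ^1 = (4 − 0) − 3 = 1, so Ȟ^1 ≅ Z
Ȟ^2 = (0 − 0) − 0 = 0, so Ȟ^2 ≅ 0


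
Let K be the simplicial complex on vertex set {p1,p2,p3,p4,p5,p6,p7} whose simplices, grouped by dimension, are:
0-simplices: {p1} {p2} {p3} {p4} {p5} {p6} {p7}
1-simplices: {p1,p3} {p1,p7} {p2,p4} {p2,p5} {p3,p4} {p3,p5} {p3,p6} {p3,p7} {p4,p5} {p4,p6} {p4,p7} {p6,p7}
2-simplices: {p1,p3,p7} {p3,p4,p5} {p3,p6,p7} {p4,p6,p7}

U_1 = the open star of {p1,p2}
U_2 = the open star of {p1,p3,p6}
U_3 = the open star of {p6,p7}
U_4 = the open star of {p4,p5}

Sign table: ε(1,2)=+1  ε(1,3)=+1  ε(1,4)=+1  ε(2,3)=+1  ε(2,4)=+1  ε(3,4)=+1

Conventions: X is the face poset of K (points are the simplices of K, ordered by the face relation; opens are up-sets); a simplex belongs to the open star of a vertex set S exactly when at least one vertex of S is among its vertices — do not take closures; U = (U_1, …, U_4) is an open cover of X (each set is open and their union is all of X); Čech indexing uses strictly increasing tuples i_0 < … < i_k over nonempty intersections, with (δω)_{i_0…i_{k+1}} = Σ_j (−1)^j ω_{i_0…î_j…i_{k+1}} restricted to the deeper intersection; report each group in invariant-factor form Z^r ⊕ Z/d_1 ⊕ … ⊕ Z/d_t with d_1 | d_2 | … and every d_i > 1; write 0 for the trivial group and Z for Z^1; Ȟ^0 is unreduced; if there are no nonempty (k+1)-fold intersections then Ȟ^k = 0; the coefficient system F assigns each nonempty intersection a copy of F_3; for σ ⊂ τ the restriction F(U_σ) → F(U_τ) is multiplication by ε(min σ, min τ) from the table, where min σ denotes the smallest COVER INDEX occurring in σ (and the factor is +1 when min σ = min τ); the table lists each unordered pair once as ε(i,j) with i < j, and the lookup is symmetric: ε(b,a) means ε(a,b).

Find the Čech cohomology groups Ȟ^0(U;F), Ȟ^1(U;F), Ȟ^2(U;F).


Ȟ^0 ≅ Z/3, Ȟ^1 ≅ Z/3, Ȟ^2 ≅ 0

cover nerve:
  U1={{p1},{p2},{p1,p3},{p1,p7},{p2,p4},{p2,p5},{p1,p3,p7}} U2={{p1},{p3},{p6},{p1,p3},{p1,p7},{p3,p4},{p3,p5},{p3,p6},{p3,p7},{p4,p6},{p6,p7},{p1,p3,p7},{p3,p4,p5},{p3,p6,p7},{p4,p6,p7}} U3={{p6},{p7},{p1,p7},{p3,p6},{p3,p7},{p4,p6},{p4,p7},{p6,p7},{p1,p3,p7},{p3,p6,p7},{p4,p6,p7}} U4={{p4},{p5},{p2,p4},{p2,p5},{p3,p4},{p3,p5},{p4,p5},{p4,p6},{p4,p7},{p3,p4,p5},{p4,p6,p7}}
  U12={{p1},{p1,p3},{p1,p7},{p1,p3,p7}} U13={{p1,p7},{p1,p3,p7}} U14={{p2,p4},{p2,p5}} U23={{p6},{p1,p7},{p3,p6},{p3,p7},{p4,p6},{p6,p7},{p1,p3,p7},{p3,p6,p7},{p4,p6,p7}} U24={{p3,p4},{p3,p5},{p4,p6},{p3,p4,p5},{p4,p6,p7}} U34={{p4,p6},{p4,p7},{p4,p6,p7}}
  U123={{p1,p7},{p1,p3,p7}} U234={{p4,p6},{p4,p6,p7}}
C dims 4,6,2; δ0: rk_F3 3; δ1: rk_F3 2
Ȟ^0: (4−3)−0=1 ⇒ Z/3
Ȟ^1: (6−2)−3=1 ⇒ Z/3
Ȟ^2: (2−0)−2=0 ⇒ 0


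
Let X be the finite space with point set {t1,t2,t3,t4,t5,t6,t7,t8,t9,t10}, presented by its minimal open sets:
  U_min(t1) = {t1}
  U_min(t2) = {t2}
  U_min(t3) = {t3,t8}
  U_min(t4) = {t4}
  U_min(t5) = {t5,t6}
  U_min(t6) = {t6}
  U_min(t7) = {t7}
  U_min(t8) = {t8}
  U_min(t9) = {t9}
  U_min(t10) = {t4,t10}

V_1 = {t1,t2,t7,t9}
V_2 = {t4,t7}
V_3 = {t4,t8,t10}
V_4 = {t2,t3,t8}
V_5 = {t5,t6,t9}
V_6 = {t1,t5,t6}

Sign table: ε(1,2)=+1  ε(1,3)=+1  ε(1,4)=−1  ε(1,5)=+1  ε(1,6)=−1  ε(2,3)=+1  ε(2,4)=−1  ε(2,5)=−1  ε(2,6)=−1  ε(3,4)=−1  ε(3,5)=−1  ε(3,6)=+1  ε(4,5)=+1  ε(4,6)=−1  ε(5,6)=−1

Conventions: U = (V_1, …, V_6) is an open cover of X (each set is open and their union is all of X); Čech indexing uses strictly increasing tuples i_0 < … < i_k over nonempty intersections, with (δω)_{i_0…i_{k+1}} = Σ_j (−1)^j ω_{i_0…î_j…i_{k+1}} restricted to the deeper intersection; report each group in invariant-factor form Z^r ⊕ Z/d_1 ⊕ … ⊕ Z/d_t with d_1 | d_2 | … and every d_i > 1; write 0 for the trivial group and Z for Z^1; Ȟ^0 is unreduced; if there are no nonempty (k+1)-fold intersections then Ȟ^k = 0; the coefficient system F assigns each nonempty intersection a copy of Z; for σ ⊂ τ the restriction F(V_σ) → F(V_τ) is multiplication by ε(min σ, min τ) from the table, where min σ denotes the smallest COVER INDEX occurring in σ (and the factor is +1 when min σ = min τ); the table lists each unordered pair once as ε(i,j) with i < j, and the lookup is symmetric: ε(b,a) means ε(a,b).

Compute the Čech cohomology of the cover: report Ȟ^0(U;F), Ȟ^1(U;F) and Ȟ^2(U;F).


Ȟ^0 = Z; Ȟ^1 = Z^2; Ȟ^2 = 0

nonempty overlaps:
  V12={t7} V14={t2} V15={t9} V16={t1} V23={t4} V34={t8} V56={t5,t6}
C dims 6,7; δ0: rk 5, SNF 1^5
degree 0: 6−5−0 = 1 → Ȟ^0 ≅ Z
degree 1: 7−0−5 = 2 → Ȟ^1 ≅ Z^2
degree 2: 0−0−0 = 0 → Ȟ^2 ≅ 0


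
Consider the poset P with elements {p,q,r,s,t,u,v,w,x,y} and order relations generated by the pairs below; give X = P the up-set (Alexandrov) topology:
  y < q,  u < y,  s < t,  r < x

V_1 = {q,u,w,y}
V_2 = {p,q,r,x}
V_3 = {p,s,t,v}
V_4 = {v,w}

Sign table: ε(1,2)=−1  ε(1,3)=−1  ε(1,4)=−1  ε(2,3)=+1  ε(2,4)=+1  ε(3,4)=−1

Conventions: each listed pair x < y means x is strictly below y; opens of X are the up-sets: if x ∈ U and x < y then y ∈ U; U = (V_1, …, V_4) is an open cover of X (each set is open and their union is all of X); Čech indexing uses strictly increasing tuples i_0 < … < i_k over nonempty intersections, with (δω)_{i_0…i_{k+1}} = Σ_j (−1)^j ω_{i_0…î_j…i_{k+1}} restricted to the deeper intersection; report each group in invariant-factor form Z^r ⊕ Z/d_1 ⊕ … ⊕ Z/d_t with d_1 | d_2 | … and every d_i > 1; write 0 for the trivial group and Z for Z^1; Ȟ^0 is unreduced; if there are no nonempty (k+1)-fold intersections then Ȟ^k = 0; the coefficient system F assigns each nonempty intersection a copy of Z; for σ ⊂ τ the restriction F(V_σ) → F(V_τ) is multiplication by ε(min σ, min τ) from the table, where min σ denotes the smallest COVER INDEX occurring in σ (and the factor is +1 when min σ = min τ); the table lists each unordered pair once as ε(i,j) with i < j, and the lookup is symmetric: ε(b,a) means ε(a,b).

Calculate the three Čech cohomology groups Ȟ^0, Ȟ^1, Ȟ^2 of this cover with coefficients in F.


nerve simplices:
  V12={q} V14={w} V23={p} V34={v}
C dims 4,4; δ0: rk 4, SNF 1^3·2
degree 0: 4−4−0 = 0 → Ȟ^0 ≅ 0
degree 1: 4−0−4 = 0 plus torsion [2] → Ȟ^1 ≅ Z/2
degree 2: 0−0−0 = 0 → Ȟ^2 ≅ 0

Ȟ^0 = 0, Ȟ^1 = Z/2, Ȟ^2 = 0


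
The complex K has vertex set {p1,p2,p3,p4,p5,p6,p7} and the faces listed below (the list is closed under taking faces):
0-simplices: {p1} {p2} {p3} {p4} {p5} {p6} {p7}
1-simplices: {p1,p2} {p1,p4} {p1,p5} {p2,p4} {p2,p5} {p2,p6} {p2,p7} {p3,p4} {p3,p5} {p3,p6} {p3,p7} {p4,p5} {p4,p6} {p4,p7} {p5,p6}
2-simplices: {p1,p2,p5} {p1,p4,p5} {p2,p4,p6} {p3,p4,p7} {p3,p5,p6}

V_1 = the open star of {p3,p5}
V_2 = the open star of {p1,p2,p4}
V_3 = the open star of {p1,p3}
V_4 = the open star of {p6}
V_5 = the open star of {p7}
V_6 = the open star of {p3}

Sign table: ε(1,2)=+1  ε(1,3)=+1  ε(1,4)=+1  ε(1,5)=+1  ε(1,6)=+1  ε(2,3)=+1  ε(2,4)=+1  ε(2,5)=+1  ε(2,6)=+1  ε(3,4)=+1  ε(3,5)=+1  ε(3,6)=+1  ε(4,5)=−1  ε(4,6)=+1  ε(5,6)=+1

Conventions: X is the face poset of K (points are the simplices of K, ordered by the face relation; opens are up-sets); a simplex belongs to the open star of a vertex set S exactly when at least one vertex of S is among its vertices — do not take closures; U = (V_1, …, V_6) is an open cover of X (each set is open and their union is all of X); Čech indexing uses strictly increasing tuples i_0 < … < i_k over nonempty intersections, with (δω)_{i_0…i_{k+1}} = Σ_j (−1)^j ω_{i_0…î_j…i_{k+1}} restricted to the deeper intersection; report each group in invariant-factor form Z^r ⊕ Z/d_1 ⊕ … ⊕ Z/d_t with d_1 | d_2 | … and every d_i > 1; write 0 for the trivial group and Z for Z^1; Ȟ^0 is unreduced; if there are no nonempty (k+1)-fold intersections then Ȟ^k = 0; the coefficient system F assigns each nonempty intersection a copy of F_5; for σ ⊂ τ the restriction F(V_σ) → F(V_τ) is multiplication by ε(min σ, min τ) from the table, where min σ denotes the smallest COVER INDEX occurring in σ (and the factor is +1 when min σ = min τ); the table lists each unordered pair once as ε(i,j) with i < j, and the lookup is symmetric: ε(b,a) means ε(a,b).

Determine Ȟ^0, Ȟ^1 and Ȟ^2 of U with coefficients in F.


nerve simplices:
  V1={{p3},{p5},{p1,p5},{p2,p5},{p3,p4},{p3,p5},{p3,p6},{p3,p7},{p4,p5},{p5,p6},{p1,p2,p5},{p1,p4,p5},{p3,p4,p7},{p3,p5,p6}} V2={{p1},{p2},{p4},{p1,p2},{p1,p4},{p1,p5},{p2,p4},{p2,p5},{p2,p6},{p2,p7},{p3,p4},{p4,p5},{p4,p6},{p4,p7},{p1,p2,p5},{p1,p4,p5},{p2,p4,p6},{p3,p4,p7}} V3={{p1},{p3},{p1,p2},{p1,p4},{p1,p5},{p3,p4},{p3,p5},{p3,p6},{p3,p7},{p1,p2,p5},{p1,p4,p5},{p3,p4,p7},{p3,p5,p6}} V4={{p6},{p2,p6},{p3,p6},{p4,p6},{p5,p6},{p2,p4,p6},{p3,p5,p6}} V5={{p7},{p2,p7},{p3,p7},{p4,p7},{p3,p4,p7}} V6={{p3},{p3,p4},{p3,p5},{p3,p6},{p3,p7},{p3,p4,p7},{p3,p5,p6}}
  V12={{p1,p5},{p2,p5},{p3,p4},{p4,p5},{p1,p2,p5},{p1,p4,p5},{p3,p4,p7}} V13={{p3},{p1,p5},{p3,p4},{p3,p5},{p3,p6},{p3,p7},{p1,p2,p5},{p1,p4,p5},{p3,p4,p7},{p3,p5,p6}} V14={{p3,p6},{p5,p6},{p3,p5,p6}} V15={{p3,p7},{p3,p4,p7}} V16={{p3},{p3,p4},{p3,p5},{p3,p6},{p3,p7},{p3,p4,p7},{p3,p5,p6}} V23={{p1},{p1,p2},{p1,p4},{p1,p5},{p3,p4},{p1,p2,p5},{p1,p4,p5},{p3,p4,p7}} V24={{p2,p6},{p4,p6},{p2,p4,p6}} V25={{p2,p7},{p4,p7},{p3,p4,p7}} V26={{p3,p4},{p3,p4,p7}} V34={{p3,p6},{p3,p5,p6}} V35={{p3,p7},{p3,p4,p7}} V36={{p3},{p3,p4},{p3,p5},{p3,p6},{p3,p7},{p3,p4,p7},{p3,p5,p6}} V46={{p3,p6},{p3,p5,p6}} V56={{p3,p7},{p3,p4,p7}}
  V123={{p1,p5},{p3,p4},{p1,p2,p5},{p1,p4,p5},{p3,p4,p7}} V125={{p3,p4,p7}} V126={{p3,p4},{p3,p4,p7}} V134={{p3,p6},{p3,p5,p6}} V135={{p3,p7},{p3,p4,p7}} V136={{p3},{p3,p4},{p3,p5},{p3,p6},{p3,p7},{p3,p4,p7},{p3,p5,p6}} V146={{p3,p6},{p3,p5,p6}} V156={{p3,p7},{p3,p4,p7}} V235={{p3,p4,p7}} V236={{p3,p4},{p3,p4,p7}} V256={{p3,p4,p7}} V346={{p3,p6},{p3,p5,p6}} V356={{p3,p7},{p3,p4,p7}}
  V1235={{p3,p4,p7}} V1236={{p3,p4},{p3,p4,p7}} V1256={{p3,p4,p7}} V1346={{p3,p6},{p3,p5,p6}} V1356={{p3,p7},{p3,p4,p7}} V2356={{p3,p4,p7}}
  V12356={{p3,p4,p7}}
C dims 6,14,13,6; δ0: rk_F5 5; δ1: rk_F5 8; δ2: rk_F5 5
degree 0: 6−5−0 = 1 → Ȟ^0 ≅ Z/5
degree 1: 14−8−5 = 1 → Ȟ^1 ≅ Z/5
degree 2: 13−5−8 = 0 → Ȟ^2 ≅ 0

Ȟ^0 ≅ Z/5,  Ȟ^1 ≅ Z/5,  Ȟ^2 ≅ 0


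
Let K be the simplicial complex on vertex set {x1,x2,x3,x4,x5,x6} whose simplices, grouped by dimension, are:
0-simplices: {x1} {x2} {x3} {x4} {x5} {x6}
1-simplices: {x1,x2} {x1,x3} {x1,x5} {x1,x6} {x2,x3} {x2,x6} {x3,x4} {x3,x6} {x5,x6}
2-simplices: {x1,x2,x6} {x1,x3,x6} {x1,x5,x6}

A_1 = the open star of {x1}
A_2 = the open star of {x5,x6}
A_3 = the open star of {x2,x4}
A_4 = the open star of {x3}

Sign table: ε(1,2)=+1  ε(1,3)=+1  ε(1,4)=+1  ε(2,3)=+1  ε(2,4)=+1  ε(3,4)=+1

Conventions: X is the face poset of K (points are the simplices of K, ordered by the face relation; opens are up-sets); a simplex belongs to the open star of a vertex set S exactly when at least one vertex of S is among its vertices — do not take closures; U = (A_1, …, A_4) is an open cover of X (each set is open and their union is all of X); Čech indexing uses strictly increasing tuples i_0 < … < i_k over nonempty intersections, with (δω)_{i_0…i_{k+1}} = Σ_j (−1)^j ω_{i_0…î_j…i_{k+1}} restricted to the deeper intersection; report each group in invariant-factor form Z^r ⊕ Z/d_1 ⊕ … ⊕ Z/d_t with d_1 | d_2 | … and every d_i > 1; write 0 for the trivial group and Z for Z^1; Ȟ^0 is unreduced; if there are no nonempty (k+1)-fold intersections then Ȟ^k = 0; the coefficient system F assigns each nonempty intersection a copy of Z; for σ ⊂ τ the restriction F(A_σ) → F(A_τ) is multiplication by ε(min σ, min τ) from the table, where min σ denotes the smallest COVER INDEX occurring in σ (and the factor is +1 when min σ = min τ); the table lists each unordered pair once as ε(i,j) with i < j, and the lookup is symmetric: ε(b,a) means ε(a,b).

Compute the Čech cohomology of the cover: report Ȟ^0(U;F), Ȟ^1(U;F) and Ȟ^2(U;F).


Ȟ^0(U;F) ≅ Z,  Ȟ^1(U;F) ≅ Z,  Ȟ^2(U;F) ≅ 0

cover nerve:
  A1={{x1},{x1,x2},{x1,x3},{x1,x5},{x1,x6},{x1,x2,x6},{x1,x3,x6},{x1,x5,x6}} A2={{x5},{x6},{x1,x5},{x1,x6},{x2,x6},{x3,x6},{x5,x6},{x1,x2,x6},{x1,x3,x6},{x1,x5,x6}} A3={{x2},{x4},{x1,x2},{x2,x3},{x2,x6},{x3,x4},{x1,x2,x6}} A4={{x3},{x1,x3},{x2,x3},{x3,x4},{x3,x6},{x1,x3,x6}}
  A12={{x1,x5},{x1,x6},{x1,x2,x6},{x1,x3,x6},{x1,x5,x6}} A13={{x1,x2},{x1,x2,x6}} A14={{x1,x3},{x1,x3,x6}} A23={{x2,x6},{x1,x2,x6}} A24={{x3,x6},{x1,x3,x6}} A34={{x2,x3},{x3,x4}}
  A123={{x1,x2,x6}} A124={{x1,x3,x6}}
C dims 4,6,2; δ0: rk 3, SNF 1^3; δ1: rk 2, SNF 1^2
Ȟ^0: (4−3)−0=1 ⇒ Z
Ȟ^1: (6−2)−3=1 ⇒ Z
Ȟ^2: (2−0)−2=0 ⇒ 0


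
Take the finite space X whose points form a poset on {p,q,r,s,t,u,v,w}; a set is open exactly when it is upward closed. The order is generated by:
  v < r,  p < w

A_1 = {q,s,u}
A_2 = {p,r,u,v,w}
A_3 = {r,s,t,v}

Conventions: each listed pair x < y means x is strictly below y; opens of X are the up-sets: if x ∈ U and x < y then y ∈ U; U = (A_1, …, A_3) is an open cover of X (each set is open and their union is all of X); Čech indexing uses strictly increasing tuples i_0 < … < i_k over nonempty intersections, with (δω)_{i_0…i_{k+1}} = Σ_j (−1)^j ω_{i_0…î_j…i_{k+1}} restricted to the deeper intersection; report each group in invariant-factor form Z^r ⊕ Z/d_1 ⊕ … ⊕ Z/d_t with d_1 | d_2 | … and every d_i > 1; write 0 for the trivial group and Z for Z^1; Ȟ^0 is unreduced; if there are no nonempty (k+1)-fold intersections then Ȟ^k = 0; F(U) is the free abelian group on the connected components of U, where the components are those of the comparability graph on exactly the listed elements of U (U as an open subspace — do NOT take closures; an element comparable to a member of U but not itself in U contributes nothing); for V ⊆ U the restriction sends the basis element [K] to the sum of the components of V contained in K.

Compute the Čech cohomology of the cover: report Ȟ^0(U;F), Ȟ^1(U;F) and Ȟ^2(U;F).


Ȟ^0 ≅ Z^6,  Ȟ^1 ≅ 0,  Ȟ^2 ≅ 0

intersection data:
  A12={u} A13={s} A23={r,v}
components per intersection:
  A1: {q} {s} {u}
  A2: {p,w} {r,v} {u}
  A3: {r,v} {s} {t}
  A12: {u}
  A13: {s}
  A23: {r,v}
C dims 9,3; δ0: rk 3, SNF 1^3
Ȟ^0 = (9 − 3) − 0 = 6, so Ȟ^0 ≅ Z^6
Ȟ^1 = (3 − 0) − 3 = 0, so Ȟ^1 ≅ 0
Ȟ^2 = (0 − 0) − 0 = 0, so Ȟ^2 ≅ 0


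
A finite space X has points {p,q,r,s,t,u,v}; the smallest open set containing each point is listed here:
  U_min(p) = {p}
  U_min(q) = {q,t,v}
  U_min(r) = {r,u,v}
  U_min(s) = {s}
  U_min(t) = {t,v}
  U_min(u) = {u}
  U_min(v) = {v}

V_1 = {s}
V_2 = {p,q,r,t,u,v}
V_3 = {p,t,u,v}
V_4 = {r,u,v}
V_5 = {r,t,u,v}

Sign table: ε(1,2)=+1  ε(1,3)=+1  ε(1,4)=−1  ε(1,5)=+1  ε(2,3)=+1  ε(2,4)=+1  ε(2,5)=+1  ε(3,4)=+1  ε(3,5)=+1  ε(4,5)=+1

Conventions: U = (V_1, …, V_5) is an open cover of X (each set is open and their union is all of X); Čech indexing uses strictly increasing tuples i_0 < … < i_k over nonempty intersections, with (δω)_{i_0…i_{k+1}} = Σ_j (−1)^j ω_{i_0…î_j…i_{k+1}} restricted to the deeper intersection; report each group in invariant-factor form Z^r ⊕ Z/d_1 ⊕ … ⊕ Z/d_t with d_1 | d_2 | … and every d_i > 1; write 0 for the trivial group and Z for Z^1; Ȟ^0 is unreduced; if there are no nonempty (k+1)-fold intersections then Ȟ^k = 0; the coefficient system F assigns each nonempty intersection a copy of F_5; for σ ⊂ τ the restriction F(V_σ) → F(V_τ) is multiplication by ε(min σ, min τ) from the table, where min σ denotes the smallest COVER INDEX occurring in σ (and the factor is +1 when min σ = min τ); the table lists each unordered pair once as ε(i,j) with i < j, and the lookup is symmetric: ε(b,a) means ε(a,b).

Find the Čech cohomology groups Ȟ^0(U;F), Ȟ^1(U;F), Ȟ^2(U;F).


nonempty intersections:
  V23={p,t,u,v} V24={r,u,v} V25={r,t,u,v} V34={u,v} V35={t,u,v} V45={r,u,v}
  V234={u,v} V235={t,u,v} V245={r,u,v} V345={u,v}
  V2345={u,v}
C dims 5,6,4,1; δ0: rk_F5 3; δ1: rk_F5 3; δ2: rk_F5 1
Ȟ^0: (5−3)−0=2 ⇒ Z/5 ⊕ Z/5
Ȟ^1: (6−3)−3=0 ⇒ 0
Ȟ^2: (4−1)−3=0 ⇒ 0

Ȟ^0 ≅ Z/5 ⊕ Z/5,  Ȟ^1 ≅ 0,  Ȟ^2 ≅ 0


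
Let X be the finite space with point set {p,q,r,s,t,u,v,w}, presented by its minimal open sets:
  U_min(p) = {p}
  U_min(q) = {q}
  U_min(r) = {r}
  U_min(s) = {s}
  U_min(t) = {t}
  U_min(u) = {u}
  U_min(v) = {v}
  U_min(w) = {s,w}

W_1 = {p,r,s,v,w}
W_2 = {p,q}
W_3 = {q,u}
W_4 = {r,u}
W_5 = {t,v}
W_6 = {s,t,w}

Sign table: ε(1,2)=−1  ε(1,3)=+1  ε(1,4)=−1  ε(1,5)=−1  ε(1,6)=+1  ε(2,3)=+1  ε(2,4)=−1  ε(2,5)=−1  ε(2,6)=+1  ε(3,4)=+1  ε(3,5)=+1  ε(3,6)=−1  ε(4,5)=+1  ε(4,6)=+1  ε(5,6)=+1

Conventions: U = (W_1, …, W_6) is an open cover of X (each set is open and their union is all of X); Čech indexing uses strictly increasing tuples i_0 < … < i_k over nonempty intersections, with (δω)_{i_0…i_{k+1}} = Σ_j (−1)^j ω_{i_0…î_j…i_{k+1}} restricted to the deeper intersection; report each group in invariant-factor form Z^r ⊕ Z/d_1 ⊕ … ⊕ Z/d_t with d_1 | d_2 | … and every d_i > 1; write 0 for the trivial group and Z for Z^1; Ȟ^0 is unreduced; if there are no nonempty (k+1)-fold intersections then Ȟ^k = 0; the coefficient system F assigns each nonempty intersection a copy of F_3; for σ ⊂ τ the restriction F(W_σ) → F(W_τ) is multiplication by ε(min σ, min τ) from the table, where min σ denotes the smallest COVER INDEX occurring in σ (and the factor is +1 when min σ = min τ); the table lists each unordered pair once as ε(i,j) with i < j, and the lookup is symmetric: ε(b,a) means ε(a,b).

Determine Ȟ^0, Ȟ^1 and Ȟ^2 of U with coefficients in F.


Ȟ^0 ≅ 0, Ȟ^1 ≅ Z/3, Ȟ^2 ≅ 0

nonempty intersections:
  W12={p} W14={r} W15={v} W16={s,w} W23={q} W34={u} W56={t}
C dims 6,7; δ0: rk_F3 6
Ȟ^0: (6−6)−0=0 ⇒ 0
Ȟ^1: (7−0)−6=1 ⇒ Z/3
Ȟ^2: (0−0)−0=0 ⇒ 0


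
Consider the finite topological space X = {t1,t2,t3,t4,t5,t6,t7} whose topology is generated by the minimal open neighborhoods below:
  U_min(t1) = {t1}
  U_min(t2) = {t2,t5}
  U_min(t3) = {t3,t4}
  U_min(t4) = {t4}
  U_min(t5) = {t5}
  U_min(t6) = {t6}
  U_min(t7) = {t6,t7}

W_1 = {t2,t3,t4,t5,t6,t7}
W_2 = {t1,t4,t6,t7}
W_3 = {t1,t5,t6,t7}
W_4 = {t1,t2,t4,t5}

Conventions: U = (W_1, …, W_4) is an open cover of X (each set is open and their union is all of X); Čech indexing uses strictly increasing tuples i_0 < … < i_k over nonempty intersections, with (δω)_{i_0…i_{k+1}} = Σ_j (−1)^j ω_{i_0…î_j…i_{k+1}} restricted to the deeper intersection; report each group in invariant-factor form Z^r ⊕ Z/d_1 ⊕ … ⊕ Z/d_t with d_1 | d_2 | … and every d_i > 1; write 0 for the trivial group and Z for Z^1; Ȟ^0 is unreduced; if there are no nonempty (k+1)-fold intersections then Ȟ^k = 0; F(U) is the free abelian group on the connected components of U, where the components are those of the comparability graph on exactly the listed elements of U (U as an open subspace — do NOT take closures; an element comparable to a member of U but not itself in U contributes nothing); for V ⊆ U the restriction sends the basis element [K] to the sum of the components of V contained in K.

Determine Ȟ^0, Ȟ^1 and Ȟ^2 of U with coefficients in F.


intersection data:
  W12={t4,t6,t7} W13={t5,t6,t7} W14={t2,t4,t5} W23={t1,t6,t7} W24={t1,t4} W34={t1,t5}
  W123={t6,t7} W124={t4} W134={t5} W234={t1}
components per intersection:
  W1: {t2,t5} {t3,t4} {t6,t7}
  W2: {t1} {t4} {t6,t7}
  W3: {t1} {t5} {t6,t7}
  W4: {t1} {t2,t5} {t4}
  W12: {t4} {t6,t7}
  W13: {t5} {t6,t7}
  W14: {t2,t5} {t4}
  W23: {t1} {t6,t7}
  W24: {t1} {t4}
  W34: {t1} {t5}
  W123: {t6,t7}
  W124: {t4}
  W134: {t5}
  W234: {t1}
C dims 12,12,4; δ0: rk 8, SNF 1^8; δ1: rk 4, SNF 1^4
Ȟ^0 = (12 − 8) − 0 = 4, so Ȟ^0 ≅ Z^4
Ȟ^1 = (12 − 4) − 8 = 0, so Ȟ^1 ≅ 0
Ȟ^2 = (4 − 0) − 4 = 0, so Ȟ^2 ≅ 0

Ȟ^0 = Z^4, Ȟ^1 = 0 and Ȟ^2 = 0
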